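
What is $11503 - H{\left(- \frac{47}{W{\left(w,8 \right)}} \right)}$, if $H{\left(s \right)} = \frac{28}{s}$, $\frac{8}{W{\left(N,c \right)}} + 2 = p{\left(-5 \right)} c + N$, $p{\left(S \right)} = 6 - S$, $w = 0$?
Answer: $\frac{23247675}{2021} \approx 11503.0$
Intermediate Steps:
$W{\left(N,c \right)} = \frac{8}{-2 + N + 11 c}$ ($W{\left(N,c \right)} = \frac{8}{-2 + \left(\left(6 - -5\right) c + N\right)} = \frac{8}{-2 + \left(\left(6 + 5\right) c + N\right)} = \frac{8}{-2 + \left(11 c + N\right)} = \frac{8}{-2 + \left(N + 11 c\right)} = \frac{8}{-2 + N + 11 c}$)
$11503 - H{\left(- \frac{47}{W{\left(w,8 \right)}} \right)} = 11503 - \frac{28}{\left(-47\right) \frac{1}{8 \frac{1}{-2 + 0 + 11 \cdot 8}}} = 11503 - \frac{28}{\left(-47\right) \frac{1}{8 \frac{1}{-2 + 0 + 88}}} = 11503 - \frac{28}{\left(-47\right) \frac{1}{8 \cdot \frac{1}{86}}} = 11503 - \frac{28}{\left(-47\right) \frac{1}{\frac{4}{43}}} = 11503 - \frac{28}{\left(-47\right) \frac{43}{4}} = 11503 - \frac{28}{- \frac{2021}{4}} = 11503 - 28 \left(- \frac{4}{2021}\right) = 11503 - - \frac{112}{2021} = 11503 + \frac{112}{2021} = \frac{23247675}{2021}$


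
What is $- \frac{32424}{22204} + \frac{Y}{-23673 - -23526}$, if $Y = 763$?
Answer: $- \frac{110755}{16653} \approx -6.6508$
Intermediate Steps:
$- \frac{32424}{22204} + \frac{Y}{-23673 - -23526} = - \frac{32424}{22204} + \frac{763}{-23673 - -23526} = \left(-32424\right) \frac{1}{22204} + \frac{763}{-23673 + 23526} = - \frac{1158}{793} + \frac{763}{-147} = - \frac{1158}{793} + 763 \left(- \frac{1}{147}\right) = - \frac{1158}{793} - \frac{109}{21} = - \frac{110755}{16653}$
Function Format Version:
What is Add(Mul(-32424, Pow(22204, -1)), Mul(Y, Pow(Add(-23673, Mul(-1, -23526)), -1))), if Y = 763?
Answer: Rational(-110755, 16653) ≈ -6.6508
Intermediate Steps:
Add(Mul(-32424, Pow(22204, -1)), Mul(Y, Pow(Add(-23673, Mul(-1, -23526)), -1))) = Add(Mul(-32424, Pow(22204, -1)), Mul(763, Pow(Add(-23673, Mul(-1, -23526)), -1))) = Add(Mul(-32424, Rational(1, 22204)), Mul(763, Pow(Add(-23673, 23526), -1))) = Add(Rational(-1158, 793), Mul(763, Pow(-147, -1))) = Add(Rational(-1158, 793), Mul(763, Rational(-1, 147))) = Add(Rational(-1158, 793), Rational(-109, 21)) = Rational(-110755, 16653)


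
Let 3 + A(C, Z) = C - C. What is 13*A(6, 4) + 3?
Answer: -36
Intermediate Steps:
A(C, Z) = -3 (A(C, Z) = -3 + (C - C) = -3 + 0 = -3)
13*A(6, 4) + 3 = 13*(-3) + 3 = -39 + 3 = -36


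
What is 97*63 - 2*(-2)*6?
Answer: 6135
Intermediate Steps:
97*63 - 2*(-2)*6 = 6111 + 4*6 = 6111 + 24 = 6135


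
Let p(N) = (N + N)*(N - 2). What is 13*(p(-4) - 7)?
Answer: 533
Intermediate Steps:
p(N) = 2*N*(-2 + N) (p(N) = (2*N)*(-2 + N) = 2*N*(-2 + N))
13*(p(-4) - 7) = 13*(2*(-4)*(-2 - 4) - 7) = 13*(2*(-4)*(-6) - 7) = 13*(48 - 7) = 13*41 = 533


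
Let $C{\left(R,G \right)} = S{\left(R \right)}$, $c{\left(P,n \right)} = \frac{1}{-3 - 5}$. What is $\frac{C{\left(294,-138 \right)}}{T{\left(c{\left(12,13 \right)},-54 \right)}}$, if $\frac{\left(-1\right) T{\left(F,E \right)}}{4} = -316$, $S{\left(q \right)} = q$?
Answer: $\frac{147}{632} \approx 0.23259$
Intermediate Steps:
$c{\left(P,n \right)} = - \frac{1}{8}$ ($c{\left(P,n \right)} = \frac{1}{-8} = - \frac{1}{8}$)
$T{\left(F,E \right)} = 1264$ ($T{\left(F,E \right)} = \left(-4\right) \left(-316\right) = 1264$)
$C{\left(R,G \right)} = R$
$\frac{C{\left(294,-138 \right)}}{T{\left(c{\left(12,13 \right)},-54 \right)}} = \frac{294}{1264} = 294 \cdot \frac{1}{1264} = \frac{147}{632}$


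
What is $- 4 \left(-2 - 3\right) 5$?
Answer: $100$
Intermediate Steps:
$- 4 \left(-2 - 3\right) 5 = \left(-4\right) \left(-5\right) 5 = 20 \cdot 5 = 100$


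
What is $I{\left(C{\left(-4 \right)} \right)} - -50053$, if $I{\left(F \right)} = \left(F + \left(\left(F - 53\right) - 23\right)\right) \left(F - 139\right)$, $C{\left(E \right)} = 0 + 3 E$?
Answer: $65153$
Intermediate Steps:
$C{\left(E \right)} = 3 E$
$I{\left(F \right)} = \left(-139 + F\right) \left(-76 + 2 F\right)$ ($I{\left(F \right)} = \left(F + \left(\left(-53 + F\right) - 23\right)\right) \left(-139 + F\right) = \left(F + \left(-76 + F\right)\right) \left(-139 + F\right) = \left(-76 + 2 F\right) \left(-139 + F\right) = \left(-139 + F\right) \left(-76 + 2 F\right)$)
$I{\left(C{\left(-4 \right)} \right)} - -50053 = \left(10564 - 354 \cdot 3 \left(-4\right) + 2 \left(3 \left(-4\right)\right)^{2}\right) - -50053 = \left(10564 - -4248 + 2 \left(-12\right)^{2}\right) + 50053 = \left(10564 + 4248 + 2 \cdot 144\right) + 50053 = \left(10564 + 4248 + 288\right) + 50053 = 15100 + 50053 = 65153$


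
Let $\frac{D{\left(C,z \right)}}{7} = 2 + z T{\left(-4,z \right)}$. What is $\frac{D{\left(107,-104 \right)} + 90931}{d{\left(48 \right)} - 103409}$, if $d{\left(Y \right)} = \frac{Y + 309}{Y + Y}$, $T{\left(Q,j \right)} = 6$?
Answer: $- \frac{2770464}{3308969} \approx -0.83726$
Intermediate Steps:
$d{\left(Y \right)} = \frac{309 + Y}{2 Y}$
$D{\left(C,z \right)} = 14 + 42 z$ ($D{\left(C,z \right)} = 7 \left(2 + z 6\right) = 7 \left(2 + 6 z\right) = 14 + 42 z$)
$\frac{D{\left(107,-104 \right)} + 90931}{d{\left(48 \right)} - 103409} = \frac{\left(14 + 42 \left(-104\right)\right) + 90931}{\frac{309 + 48}{2 \cdot 48} - 103409} = \frac{\left(14 - 4368\right) + 90931}{\frac{1}{2} \cdot \frac{1}{48} \cdot 357 - 103409} = \frac{-4354 + 90931}{\frac{119}{32} - 103409} = \frac{86577}{- \frac{3308969}{32}} = 86577 \left(- \frac{32}{3308969}\right) = - \frac{2770464}{3308969}$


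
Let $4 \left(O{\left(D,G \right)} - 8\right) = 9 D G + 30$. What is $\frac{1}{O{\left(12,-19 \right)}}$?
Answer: $- \frac{2}{995} \approx -0.0020101$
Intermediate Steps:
$O{\left(D,G \right)} = \frac{31}{2} + \frac{9 D G}{4}$ ($O{\left(D,G \right)} = 8 + \frac{9 D G + 30}{4} = 8 + \frac{30 + 9 D G}{4} = 8 + \left(\frac{15}{2} + \frac{9 D G}{4}\right) = \frac{31}{2} + \frac{9 D G}{4}$)
$\frac{1}{O{\left(12,-19 \right)}} = \frac{1}{\frac{31}{2} + \frac{9}{4} \cdot 12 \left(-19\right)} = \frac{1}{\frac{31}{2} - 513} = \frac{1}{- \frac{995}{2}} = - \frac{2}{995}$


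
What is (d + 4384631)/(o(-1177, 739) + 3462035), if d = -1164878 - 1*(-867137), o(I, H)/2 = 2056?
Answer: 4086890/3466147 ≈ 1.1791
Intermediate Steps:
o(I, H) = 4112 (o(I, H) = 2*2056 = 4112)
d = -297741 (d = -1164878 + 867137 = -297741)
(d + 4384631)/(o(-1177, 739) + 3462035) = (-297741 + 4384631)/(4112 + 3462035) = 4086890/3466147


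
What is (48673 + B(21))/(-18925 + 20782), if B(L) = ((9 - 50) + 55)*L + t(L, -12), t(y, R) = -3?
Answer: 48964/1857 ≈ 26.367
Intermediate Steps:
B(L) = -3 + 14*L (B(L) = ((9 - 50) + 55)*L - 3 = (-41 + 55)*L - 3 = 14*L - 3 = -3 + 14*L)
(48673 + B(21))/(-18925 + 20782) = (48673 + (-3 + 14*21))/(-18925 + 20782) = (48673 + (-3 + 294))/1857 = (48673 + 291)*(1/1857) = 48964*(1/1857) = 48964/1857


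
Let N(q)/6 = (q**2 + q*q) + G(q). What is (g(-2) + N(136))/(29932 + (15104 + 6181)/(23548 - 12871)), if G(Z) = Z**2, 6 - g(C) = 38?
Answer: 1184776864/106535083 ≈ 11.121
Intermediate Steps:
g(C) = -32 (g(C) = 6 - 1*38 = 6 - 38 = -32)
N(q) = 18*q**2 (N(q) = 6*((q**2 + q*q) + q**2) = 6*((q**2 + q**2) + q**2) = 6*(2*q**2 + q**2) = 6*(3*q**2) = 18*q**2)
(g(-2) + N(136))/(29932 + (15104 + 6181)/(23548 - 12871)) = (-32 + 18*136**2)/(29932 + (15104 + 6181)/(23548 - 12871)) = (-32 + 18*18496)/(29932 + 21285/10677) = (-32 + 332928)/(29932 + 21285*(1/10677)) = 332896/(29932 + 7095/3559) = 332896/(106535083/3559) = 332896*(3559/106535083) = 1184776864/106535083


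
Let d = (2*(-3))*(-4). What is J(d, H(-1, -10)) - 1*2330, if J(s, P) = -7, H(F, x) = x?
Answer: -2337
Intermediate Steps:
d = 24 (d = -6*(-4) = 24)
J(d, H(-1, -10)) - 1*2330 = -7 - 1*2330 = -7 - 2330 = -2337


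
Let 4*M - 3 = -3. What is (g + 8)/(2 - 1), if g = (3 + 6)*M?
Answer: 8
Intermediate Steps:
M = 0 (M = ¾ + (¼)*(-3) = ¾ - ¾ = 0)
g = 0 (g = (3 + 6)*0 = 9*0 = 0)
(g + 8)/(2 - 1) = (0 + 8)/(2 - 1) = 8/1 = 1*8 = 8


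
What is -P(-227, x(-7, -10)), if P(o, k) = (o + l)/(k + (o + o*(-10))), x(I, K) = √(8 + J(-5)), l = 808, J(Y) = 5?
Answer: -1186983/4173836 + 581*√13/4173836 ≈ -0.28388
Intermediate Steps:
x(I, K) = √13 (x(I, K) = √(8 + 5) = √13)
P(o, k) = (808 + o)/(k - 9*o) (P(o, k) = (o + 808)/(k + (o + o*(-10))) = (808 + o)/(k + (o - 10*o)) = (808 + o)/(k - 9*o))
-P(-227, x(-7, -10)) = -(808 - 227)/(√13 - 9*(-227)) = -581/(√13 + 2043) = -581/(2043 + √13)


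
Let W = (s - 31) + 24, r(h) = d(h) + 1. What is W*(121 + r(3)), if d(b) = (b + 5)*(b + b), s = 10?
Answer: 510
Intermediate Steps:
d(b) = 2*b*(5 + b) (d(b) = (5 + b)*(2*b) = 2*b*(5 + b))
r(h) = 1 + 2*h*(5 + h) (r(h) = 2*h*(5 + h) + 1 = 1 + 2*h*(5 + h))
W = 3 (W = (10 - 31) + 24 = -21 + 24 = 3)
W*(121 + r(3)) = 3*(121 + (1 + 2*3*(5 + 3))) = 3*(121 + (1 + 2*3*8)) = 3*(121 + (1 + 48)) = 3*(121 + 49) = 3*170 = 510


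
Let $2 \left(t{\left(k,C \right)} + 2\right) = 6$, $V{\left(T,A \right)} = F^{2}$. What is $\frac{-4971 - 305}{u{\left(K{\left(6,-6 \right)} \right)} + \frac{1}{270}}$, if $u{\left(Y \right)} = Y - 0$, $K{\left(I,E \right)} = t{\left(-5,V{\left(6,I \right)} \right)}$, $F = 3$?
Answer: $- \frac{1424520}{271} \approx -5256.5$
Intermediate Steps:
$V{\left(T,A \right)} = 9$ ($V{\left(T,A \right)} = 3^{2} = 9$)
$t{\left(k,C \right)} = 1$ ($t{\left(k,C \right)} = -2 + \frac{1}{2} \cdot 6 = -2 + 3 = 1$)
$K{\left(I,E \right)} = 1$
$u{\left(Y \right)} = Y$ ($u{\left(Y \right)} = Y + 0 = Y$)
$\frac{-4971 - 305}{u{\left(K{\left(6,-6 \right)} \right)} + \frac{1}{270}} = \frac{-4971 - 305}{1 + \frac{1}{270}} = - \frac{5276}{1 + \frac{1}{270}} = - \frac{5276}{\frac{271}{270}} = \left(-5276\right) \frac{270}{271} = - \frac{1424520}{271}$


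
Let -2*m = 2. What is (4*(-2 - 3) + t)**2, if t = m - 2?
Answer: 529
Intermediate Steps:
m = -1 (m = -1/2*2 = -1)
t = -3 (t = -1 - 2 = -3)
(4*(-2 - 3) + t)**2 = (4*(-2 - 3) - 3)**2 = (4*(-5) - 3)**2 = (-20 - 3)**2 = (-23)**2 = 529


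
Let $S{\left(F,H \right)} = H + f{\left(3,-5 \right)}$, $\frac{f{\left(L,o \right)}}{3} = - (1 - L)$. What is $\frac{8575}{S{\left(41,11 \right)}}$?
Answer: $\frac{8575}{17} \approx 504.41$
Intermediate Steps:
$f{\left(L,o \right)} = -3 + 3 L$ ($f{\left(L,o \right)} = 3 \left(- (1 - L)\right) = 3 \left(-1 + L\right) = -3 + 3 L$)
$S{\left(F,H \right)} = 6 + H$ ($S{\left(F,H \right)} = H + \left(-3 + 3 \cdot 3\right) = H + \left(-3 + 9\right) = H + 6 = 6 + H$)
$\frac{8575}{S{\left(41,11 \right)}} = \frac{8575}{6 + 11} = \frac{8575}{17}$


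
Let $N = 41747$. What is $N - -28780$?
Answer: $70527$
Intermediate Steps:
$N - -28780 = 41747 - -28780 = 41747 + 28780 = 70527$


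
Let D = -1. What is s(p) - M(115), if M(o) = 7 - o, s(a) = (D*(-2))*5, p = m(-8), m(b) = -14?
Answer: 118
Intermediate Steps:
p = -14
s(a) = 10 (s(a) = -1*(-2)*5 = 2*5 = 10)
s(p) - M(115) = 10 - (7 - 1*115) = 10 - (7 - 115) = 10 - 1*(-108) = 10 + 108 = 118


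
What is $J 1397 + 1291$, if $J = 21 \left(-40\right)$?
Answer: $-1172189$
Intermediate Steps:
$J = -840$
$J 1397 + 1291 = \left(-840\right) 1397 + 1291 = -1173480 + 1291 = -1172189$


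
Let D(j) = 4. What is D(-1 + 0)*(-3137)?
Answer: -12548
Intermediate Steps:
D(-1 + 0)*(-3137) = 4*(-3137) = -12548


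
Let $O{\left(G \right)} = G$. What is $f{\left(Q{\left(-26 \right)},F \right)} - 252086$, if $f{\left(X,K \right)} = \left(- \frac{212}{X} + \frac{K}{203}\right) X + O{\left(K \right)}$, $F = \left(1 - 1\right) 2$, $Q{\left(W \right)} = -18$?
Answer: $-252298$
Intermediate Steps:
$F = 0$ ($F = 0 \cdot 2 = 0$)
$f{\left(X,K \right)} = K + X \left(- \frac{212}{X} + \frac{K}{203}\right)$ ($f{\left(X,K \right)} = \left(- \frac{212}{X} + \frac{K}{203}\right) X + K = X \left(- \frac{212}{X} + \frac{K}{203}\right) + K = K + X \left(- \frac{212}{X} + \frac{K}{203}\right)$)
$f{\left(Q{\left(-26 \right)},F \right)} - 252086 = \left(-212 + 0 + \frac{1}{203} \cdot 0 \left(-18\right)\right) - 252086 = \left(-212 + 0 + 0\right) - 252086 = -212 - 252086 = -252298$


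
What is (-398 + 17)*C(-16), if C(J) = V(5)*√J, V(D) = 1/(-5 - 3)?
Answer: 381*I/2 ≈ 190.5*I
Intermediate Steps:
V(D) = -⅛ (V(D) = 1/(-8) = -⅛)
C(J) = -√J/8
(-398 + 17)*C(-16) = (-398 + 17)*(-I/2) = -(-381)*4*I/8 = -(-381)*I/2 = 381*I/2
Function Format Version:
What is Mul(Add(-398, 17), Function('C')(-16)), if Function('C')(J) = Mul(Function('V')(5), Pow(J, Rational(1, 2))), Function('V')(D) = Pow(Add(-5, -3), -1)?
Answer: Mul(Rational(381, 2), I) ≈ Mul(190.50, I)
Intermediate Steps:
Function('V')(D) = Rational(-1, 8) (Function('V')(D) = Pow(-8, -1) = Rational(-1, 8))
Function('C')(J) = Mul(Rational(-1, 8), Pow(J, Rational(1, 2)))
Mul(Add(-398, 17), Function('C')(-16)) = Mul(Add(-398, 17), Mul(Rational(-1, 8), Pow(-16, Rational(1, 2)))) = Mul(-381, Mul(Rational(-1, 8), Mul(4, I))) = Mul(-381, Mul(Rational(-1, 2), I)) = Mul(Rational(381, 2), I)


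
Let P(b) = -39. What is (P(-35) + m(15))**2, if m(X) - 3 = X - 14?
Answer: 1225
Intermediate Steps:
m(X) = -11 + X (m(X) = 3 + (X - 14) = 3 + (-14 + X) = -11 + X)
(P(-35) + m(15))**2 = (-39 + (-11 + 15))**2 = (-39 + 4)**2 = (-35)**2 = 1225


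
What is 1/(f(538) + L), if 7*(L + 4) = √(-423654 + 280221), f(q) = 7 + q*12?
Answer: 105497/681452934 - 7*I*√15937/681452934 ≈ 0.00015481 - 1.2968e-6*I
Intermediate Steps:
f(q) = 7 + 12*q
L = -4 + 3*I*√15937/7 (L = -4 + √(-423654 + 280221)/7 = -4 + √(-143433)/7 = -4 + (3*I*√15937)/7 = -4 + 3*I*√15937/7 ≈ -4.0 + 54.104*I)
1/(f(538) + L) = 1/((7 + 12*538) + (-4 + 3*I*√15937/7)) = 1/((7 + 6456) + (-4 + 3*I*√15937/7)) = 1/(6463 + (-4 + 3*I*√15937/7)) = 1/(6459 + 3*I*√15937/7)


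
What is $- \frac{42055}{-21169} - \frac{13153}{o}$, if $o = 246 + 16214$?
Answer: $\frac{413789443}{348441740} \approx 1.1875$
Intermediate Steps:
$o = 16460$
$- \frac{42055}{-21169} - \frac{13153}{o} = - \frac{42055}{-21169} - \frac{13153}{16460} = \left(-42055\right) \left(- \frac{1}{21169}\right) - \frac{13153}{16460} = \frac{42055}{21169} - \frac{13153}{16460} = \frac{413789443}{348441740}$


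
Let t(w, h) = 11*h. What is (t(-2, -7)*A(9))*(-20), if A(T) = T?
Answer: 13860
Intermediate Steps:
(t(-2, -7)*A(9))*(-20) = ((11*(-7))*9)*(-20) = -77*9*(-20) = -693*(-20) = 13860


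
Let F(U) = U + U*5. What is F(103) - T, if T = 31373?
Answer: -30755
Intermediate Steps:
F(U) = 6*U (F(U) = U + 5*U = 6*U)
F(103) - T = 6*103 - 1*31373 = 618 - 31373 = -30755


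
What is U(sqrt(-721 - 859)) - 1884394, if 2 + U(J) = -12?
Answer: -1884408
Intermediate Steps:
U(J) = -14 (U(J) = -2 - 12 = -14)
U(sqrt(-721 - 859)) - 1884394 = -14 - 1884394 = -1884408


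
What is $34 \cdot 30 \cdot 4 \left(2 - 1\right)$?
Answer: $4080$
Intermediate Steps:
$34 \cdot 30 \cdot 4 \left(2 - 1\right) = 1020 \cdot 4 \cdot 1 = 1020 \cdot 4 = 4080$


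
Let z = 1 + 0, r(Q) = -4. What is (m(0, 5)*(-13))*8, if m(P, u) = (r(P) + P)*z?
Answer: 416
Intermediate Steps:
z = 1
m(P, u) = -4 + P (m(P, u) = (-4 + P)*1 = -4 + P)
(m(0, 5)*(-13))*8 = ((-4 + 0)*(-13))*8 = -4*(-13)*8 = 52*8 = 416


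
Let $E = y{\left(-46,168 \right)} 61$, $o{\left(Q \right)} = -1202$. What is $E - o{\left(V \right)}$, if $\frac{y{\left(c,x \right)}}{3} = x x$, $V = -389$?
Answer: $5166194$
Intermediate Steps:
$y{\left(c,x \right)} = 3 x^{2}$ ($y{\left(c,x \right)} = 3 x x = 3 x^{2}$)
$E = 5164992$ ($E = 3 \cdot 168^{2} \cdot 61 = 3 \cdot 28224 \cdot 61 = 84672 \cdot 61 = 5164992$)
$E - o{\left(V \right)} = 5164992 - -1202 = 5164992 + 1202 = 5166194$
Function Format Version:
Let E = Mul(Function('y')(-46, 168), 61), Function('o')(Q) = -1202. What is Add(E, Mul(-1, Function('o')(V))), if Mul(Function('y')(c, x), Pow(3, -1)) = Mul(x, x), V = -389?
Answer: 5166194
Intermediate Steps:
Function('y')(c, x) = Mul(3, Pow(x, 2)) (Function('y')(c, x) = Mul(3, Mul(x, x)) = Mul(3, Pow(x, 2)))
E = 5164992 (E = Mul(Mul(3, Pow(168, 2)), 61) = Mul(Mul(3, 28224), 61) = Mul(84672, 61) = 5164992)
Add(E, Mul(-1, Function('o')(V))) = Add(5164992, Mul(-1, -1202)) = Add(5164992, 1202) = 5166194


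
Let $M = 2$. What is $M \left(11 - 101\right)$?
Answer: $-180$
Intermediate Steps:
$M \left(11 - 101\right) = 2 \left(11 - 101\right) = 2 \left(-90\right) = -180$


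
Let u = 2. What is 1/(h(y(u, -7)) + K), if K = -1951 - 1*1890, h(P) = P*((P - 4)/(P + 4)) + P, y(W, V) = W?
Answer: -3/11519 ≈ -0.00026044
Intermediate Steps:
h(P) = P + P*(-4 + P)/(4 + P) (h(P) = P*((-4 + P)/(4 + P)) + P = P*(-4 + P)/(4 + P) + P = P + P*(-4 + P)/(4 + P))
K = -3841 (K = -1951 - 1890 = -3841)
1/(h(y(u, -7)) + K) = 1/(2*2²/(4 + 2) - 3841) = 1/(2*4/6 - 3841) = 1/(2*4*(⅙) - 3841) = 1/(4/3 - 3841) = 1/(-11519/3) = -3/11519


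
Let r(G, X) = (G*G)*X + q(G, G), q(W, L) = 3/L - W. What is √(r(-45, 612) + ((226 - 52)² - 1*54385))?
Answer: 7*√5580165/15 ≈ 1102.4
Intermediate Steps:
q(W, L) = -W + 3/L
r(G, X) = -G + 3/G + X*G² (r(G, X) = (G*G)*X + (-G + 3/G) = G²*X + (-G + 3/G) = X*G² + (-G + 3/G) = -G + 3/G + X*G²)
√(r(-45, 612) + ((226 - 52)² - 1*54385)) = √((-1*(-45) + 3/(-45) + 612*(-45)²) + ((226 - 52)² - 1*54385)) = √((45 + 3*(-1/45) + 612*2025) + (174² - 54385)) = √((45 - 1/15 + 1239300) + (30276 - 54385)) = √(18590174/15 - 24109) = √(18228539/15) = 7*√5580165/15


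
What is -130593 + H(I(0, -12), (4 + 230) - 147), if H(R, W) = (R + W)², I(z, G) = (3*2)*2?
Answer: -120792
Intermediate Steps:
I(z, G) = 12 (I(z, G) = 6*2 = 12)
-130593 + H(I(0, -12), (4 + 230) - 147) = -130593 + (12 + ((4 + 230) - 147))² = -130593 + (12 + (234 - 147))² = -130593 + (12 + 87)² = -130593 + 99² = -130593 + 9801 = -120792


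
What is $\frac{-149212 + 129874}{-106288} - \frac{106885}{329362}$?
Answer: $- \frac{1247847631}{8751807064} \approx -0.14258$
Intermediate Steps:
$\frac{-149212 + 129874}{-106288} - \frac{106885}{329362} = \left(-19338\right) \left(- \frac{1}{106288}\right) - \frac{106885}{329362} = \frac{9669}{53144} - \frac{106885}{329362} = - \frac{1247847631}{8751807064}$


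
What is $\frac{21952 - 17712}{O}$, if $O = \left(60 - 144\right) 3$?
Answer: $- \frac{1060}{63} \approx -16.825$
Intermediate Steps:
$O = -252$ ($O = \left(-84\right) 3 = -252$)
$\frac{21952 - 17712}{O} = \frac{21952 - 17712}{-252} = \left(21952 - 17712\right) \left(- \frac{1}{252}\right) = 4240 \left(- \frac{1}{252}\right) = - \frac{1060}{63}$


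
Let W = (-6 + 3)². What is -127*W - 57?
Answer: -1200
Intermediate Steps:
W = 9 (W = (-3)² = 9)
-127*W - 57 = -127*9 - 57 = -1143 - 57 = -1200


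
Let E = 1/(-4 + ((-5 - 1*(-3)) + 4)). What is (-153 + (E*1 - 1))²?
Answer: 95481/4 ≈ 23870.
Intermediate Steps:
E = -½ (E = 1/(-4 + ((-5 + 3) + 4)) = 1/(-4 + (-2 + 4)) = 1/(-4 + 2) = 1/(-2) = -½ ≈ -0.50000)
(-153 + (E*1 - 1))² = (-153 + (-½*1 - 1))² = (-153 + (-½ - 1))² = (-153 - 3/2)² = (-309/2)² = 95481/4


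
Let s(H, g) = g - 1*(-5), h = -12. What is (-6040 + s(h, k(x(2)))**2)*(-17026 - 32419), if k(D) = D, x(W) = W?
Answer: 296224995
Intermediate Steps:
s(H, g) = 5 + g (s(H, g) = g + 5 = 5 + g)
(-6040 + s(h, k(x(2)))**2)*(-17026 - 32419) = (-6040 + (5 + 2)**2)*(-17026 - 32419) = (-6040 + 7**2)*(-49445) = (-6040 + 49)*(-49445) = -5991*(-49445) = 296224995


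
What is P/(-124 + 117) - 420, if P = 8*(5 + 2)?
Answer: -428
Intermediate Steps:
P = 56 (P = 8*7 = 56)
P/(-124 + 117) - 420 = 56/(-124 + 117) - 420 = 56/(-7) - 420 = -⅐*56 - 420 = -8 - 420 = -428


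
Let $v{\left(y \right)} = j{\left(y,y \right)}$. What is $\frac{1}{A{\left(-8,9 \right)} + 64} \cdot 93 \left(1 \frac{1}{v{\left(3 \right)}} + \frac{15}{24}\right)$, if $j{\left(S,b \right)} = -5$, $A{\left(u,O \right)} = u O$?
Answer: $- \frac{1581}{320} \approx -4.9406$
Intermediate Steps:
$A{\left(u,O \right)} = O u$
$v{\left(y \right)} = -5$
$\frac{1}{A{\left(-8,9 \right)} + 64} \cdot 93 \left(1 \frac{1}{v{\left(3 \right)}} + \frac{15}{24}\right) = \frac{1}{9 \left(-8\right) + 64} \cdot 93 \left(1 \frac{1}{-5} + \frac{15}{24}\right) = \frac{1}{-72 + 64} \cdot 93 \left(1 \left(- \frac{1}{5}\right) + 15 \cdot \frac{1}{24}\right) = \frac{1}{-8} \cdot 93 \left(- \frac{1}{5} + \frac{5}{8}\right) = \left(- \frac{1}{8}\right) 93 \cdot \frac{17}{40} = \left(- \frac{93}{8}\right) \frac{17}{40} = - \frac{1581}{320}$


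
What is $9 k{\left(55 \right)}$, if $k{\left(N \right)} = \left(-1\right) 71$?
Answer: $-639$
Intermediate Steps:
$k{\left(N \right)} = -71$
$9 k{\left(55 \right)} = 9 \left(-71\right) = -639$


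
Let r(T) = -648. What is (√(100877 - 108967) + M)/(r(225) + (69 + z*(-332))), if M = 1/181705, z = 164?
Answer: -1/9998681035 - I*√8090/55027 ≈ -1.0001e-10 - 0.0016346*I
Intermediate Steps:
M = 1/181705 ≈ 5.5034e-6
(√(100877 - 108967) + M)/(r(225) + (69 + z*(-332))) = (√(100877 - 108967) + 1/181705)/(-648 + (69 + 164*(-332))) = (√(-8090) + 1/181705)/(-648 + (69 - 54448)) = (I*√8090 + 1/181705)/(-648 - 54379) = (1/181705 + I*√8090)/(-55027) = (1/181705 + I*√8090)*(-1/55027) = -1/9998681035 - I*√8090/55027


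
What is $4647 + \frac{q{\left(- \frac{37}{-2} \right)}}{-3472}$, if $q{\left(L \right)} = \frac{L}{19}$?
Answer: $\frac{613106555}{131936} \approx 4647.0$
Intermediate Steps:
$q{\left(L \right)} = \frac{L}{19}$ ($q{\left(L \right)} = L \frac{1}{19} = \frac{L}{19}$)
$4647 + \frac{q{\left(- \frac{37}{-2} \right)}}{-3472} = 4647 + \frac{\frac{1}{19} \left(- \frac{37}{-2}\right)}{-3472} = 4647 + \frac{\left(-37\right) \left(- \frac{1}{2}\right)}{19} \left(- \frac{1}{3472}\right) = 4647 + \frac{1}{19} \cdot \frac{37}{2} \left(- \frac{1}{3472}\right) = 4647 + \frac{37}{38} \left(- \frac{1}{3472}\right) = 4647 - \frac{37}{131936} = \frac{613106555}{131936}$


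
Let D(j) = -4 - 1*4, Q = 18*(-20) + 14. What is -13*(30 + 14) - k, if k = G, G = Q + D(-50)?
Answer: -218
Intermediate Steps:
Q = -346 (Q = -360 + 14 = -346)
D(j) = -8 (D(j) = -4 - 4 = -8)
G = -354 (G = -346 - 8 = -354)
k = -354
-13*(30 + 14) - k = -13*(30 + 14) - 1*(-354) = -13*44 + 354 = -572 + 354 = -218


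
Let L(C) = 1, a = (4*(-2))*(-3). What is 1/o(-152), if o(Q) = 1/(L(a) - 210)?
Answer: -209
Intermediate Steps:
a = 24 (a = -8*(-3) = 24)
o(Q) = -1/209 (o(Q) = 1/(1 - 210) = 1/(-209) = -1/209)
1/o(-152) = 1/(-1/209) = -209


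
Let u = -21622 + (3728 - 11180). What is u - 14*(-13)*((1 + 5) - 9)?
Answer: -29620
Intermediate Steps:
u = -29074 (u = -21622 - 7452 = -29074)
u - 14*(-13)*((1 + 5) - 9) = -29074 - 14*(-13)*((1 + 5) - 9) = -29074 - (-182)*(6 - 9) = -29074 - (-182)*(-3) = -29074 - 1*546 = -29074 - 546 = -29620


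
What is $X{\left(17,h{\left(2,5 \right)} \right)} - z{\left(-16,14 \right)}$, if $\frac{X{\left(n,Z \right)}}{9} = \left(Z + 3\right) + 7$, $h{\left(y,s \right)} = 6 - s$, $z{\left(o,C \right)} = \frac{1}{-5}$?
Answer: $\frac{496}{5} \approx 99.2$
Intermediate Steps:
$z{\left(o,C \right)} = - \frac{1}{5}$
$X{\left(n,Z \right)} = 90 + 9 Z$ ($X{\left(n,Z \right)} = 9 \left(\left(Z + 3\right) + 7\right) = 9 \left(\left(3 + Z\right) + 7\right) = 9 \left(10 + Z\right) = 90 + 9 Z$)
$X{\left(17,h{\left(2,5 \right)} \right)} - z{\left(-16,14 \right)} = \left(90 + 9 \left(6 - 5\right)\right) - - \frac{1}{5} = \left(90 + 9 \left(6 - 5\right)\right) + \frac{1}{5} = \left(90 + 9 \cdot 1\right) + \frac{1}{5} = \left(90 + 9\right) + \frac{1}{5} = 99 + \frac{1}{5} = \frac{496}{5}$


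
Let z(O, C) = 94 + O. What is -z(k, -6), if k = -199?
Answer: 105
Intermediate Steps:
-z(k, -6) = -(94 - 199) = -1*(-105) = 105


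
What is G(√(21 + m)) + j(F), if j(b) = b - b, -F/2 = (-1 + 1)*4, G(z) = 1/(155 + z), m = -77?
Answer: 155/24081 - 2*I*√14/24081 ≈ 0.0064366 - 0.00031076*I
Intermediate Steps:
F = 0 (F = -2*(-1 + 1)*4 = -0*4 = -2*0 = 0)
j(b) = 0
G(√(21 + m)) + j(F) = 1/(155 + √(21 - 77)) + 0 = 1/(155 + √(-56)) + 0 = 1/(155 + 2*I*√14) + 0 = 1/(155 + 2*I*√14)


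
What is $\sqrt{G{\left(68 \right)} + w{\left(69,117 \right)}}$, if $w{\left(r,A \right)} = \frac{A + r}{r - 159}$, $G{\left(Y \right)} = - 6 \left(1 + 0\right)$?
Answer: $\frac{11 i \sqrt{15}}{15} \approx 2.8402 i$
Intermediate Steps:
$G{\left(Y \right)} = -6$ ($G{\left(Y \right)} = \left(-6\right) 1 = -6$)
$w{\left(r,A \right)} = \frac{A + r}{-159 + r}$
$\sqrt{G{\left(68 \right)} + w{\left(69,117 \right)}} = \sqrt{-6 + \frac{117 + 69}{-159 + 69}} = \sqrt{-6 + \frac{1}{-90} \cdot 186} = \sqrt{-6 - \frac{31}{15}} = \sqrt{- \frac{121}{15}} = \frac{11 i \sqrt{15}}{15}$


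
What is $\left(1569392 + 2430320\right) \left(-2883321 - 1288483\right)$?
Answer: $-16686014520448$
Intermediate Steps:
$\left(1569392 + 2430320\right) \left(-2883321 - 1288483\right) = 3999712 \left(-4171804\right) = -16686014520448$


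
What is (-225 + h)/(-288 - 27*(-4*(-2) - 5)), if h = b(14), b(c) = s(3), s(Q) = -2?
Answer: 227/369 ≈ 0.61518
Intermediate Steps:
b(c) = -2
h = -2
(-225 + h)/(-288 - 27*(-4*(-2) - 5)) = (-225 - 2)/(-288 - 27*(-4*(-2) - 5)) = -227/(-288 - 27*(8 - 5)) = -227/(-288 - 27*3) = -227/(-288 - 81) = -227/(-369) = -227*(-1/369) = 227/369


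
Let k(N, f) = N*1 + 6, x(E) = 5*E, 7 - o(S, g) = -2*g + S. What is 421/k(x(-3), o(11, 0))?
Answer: -421/9 ≈ -46.778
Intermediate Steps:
o(S, g) = 7 - S + 2*g (o(S, g) = 7 - (-2*g + S) = 7 - (S - 2*g) = 7 + (-S + 2*g) = 7 - S + 2*g)
k(N, f) = 6 + N (k(N, f) = N + 6 = 6 + N)
421/k(x(-3), o(11, 0)) = 421/(6 + 5*(-3)) = 421/(6 - 15) = 421/(-9) = 421*(-⅑) = -421/9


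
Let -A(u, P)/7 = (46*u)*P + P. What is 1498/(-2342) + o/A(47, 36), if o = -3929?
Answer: -403661065/638283996 ≈ -0.63242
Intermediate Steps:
A(u, P) = -7*P - 322*P*u (A(u, P) = -7*((46*u)*P + P) = -7*(46*P*u + P) = -7*(P + 46*P*u) = -7*P - 322*P*u)
1498/(-2342) + o/A(47, 36) = 1498/(-2342) - 3929*(-1/(252*(1 + 46*47))) = 1498*(-1/2342) - 3929*(-1/(252*(1 + 2162))) = -749/1171 - 3929/((-7*36*2163)) = -749/1171 - 3929/(-545076) = -749/1171 - 3929*(-1/545076) = -749/1171 + 3929/545076 = -403661065/638283996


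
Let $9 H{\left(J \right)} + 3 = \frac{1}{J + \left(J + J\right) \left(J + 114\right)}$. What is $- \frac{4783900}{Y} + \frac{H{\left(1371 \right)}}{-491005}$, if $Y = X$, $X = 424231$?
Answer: $- \frac{86109406787346111718}{7636088118482769195} \approx -11.277$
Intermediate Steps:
$H{\left(J \right)} = - \frac{1}{3} + \frac{1}{9 \left(J + 2 J \left(114 + J\right)\right)}$ ($H{\left(J \right)} = - \frac{1}{3} + \frac{1}{9 \left(J + \left(J + J\right) \left(J + 114\right)\right)} = - \frac{1}{3} + \frac{1}{9 \left(J + 2 J \left(114 + J\right)\right)}$)
$Y = 424231$
$- \frac{4783900}{Y} + \frac{H{\left(1371 \right)}}{-491005} = - \frac{4783900}{424231} + \frac{\frac{1}{9} \cdot \frac{1}{1371} \frac{1}{229 + 2 \cdot 1371} \left(1 - 941877 - 6 \cdot 1371^{2}\right)}{-491005} = \left(-4783900\right) \frac{1}{424231} + \frac{1}{9} \cdot \frac{1}{1371} \frac{1}{229 + 2742} \left(1 - 941877 - 11277846\right) \left(- \frac{1}{491005}\right) = - \frac{4783900}{424231} + \frac{1}{9} \cdot \frac{1}{1371} \cdot \frac{1}{2971} \left(1 - 941877 - 11277846\right) \left(- \frac{1}{491005}\right) = - \frac{4783900}{424231} + \frac{1}{9} \cdot \frac{1}{1371} \cdot \frac{1}{2971} \left(-12219722\right) \left(- \frac{1}{491005}\right) = - \frac{4783900}{424231} - - \frac{12219722}{17999835274845} = - \frac{4783900}{424231} + \frac{12219722}{17999835274845} = - \frac{86109406787346111718}{7636088118482769195}$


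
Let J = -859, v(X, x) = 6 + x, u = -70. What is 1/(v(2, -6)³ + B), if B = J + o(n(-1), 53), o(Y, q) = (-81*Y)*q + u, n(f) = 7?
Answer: -1/30980 ≈ -3.2279e-5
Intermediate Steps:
o(Y, q) = -70 - 81*Y*q (o(Y, q) = (-81*Y)*q - 70 = -81*Y*q - 70 = -70 - 81*Y*q)
B = -30980 (B = -859 + (-70 - 81*7*53) = -859 + (-70 - 30051) = -859 - 30121 = -30980)
1/(v(2, -6)³ + B) = 1/((6 - 6)³ - 30980) = 1/(0³ - 30980) = 1/(0 - 30980) = 1/(-30980) = -1/30980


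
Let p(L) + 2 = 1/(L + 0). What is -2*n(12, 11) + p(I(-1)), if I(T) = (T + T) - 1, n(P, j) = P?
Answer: -79/3 ≈ -26.333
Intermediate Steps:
I(T) = -1 + 2*T (I(T) = 2*T - 1 = -1 + 2*T)
p(L) = -2 + 1/L (p(L) = -2 + 1/(L + 0) = -2 + 1/L)
-2*n(12, 11) + p(I(-1)) = -2*12 + (-2 + 1/(-1 + 2*(-1))) = -24 + (-2 + 1/(-1 - 2)) = -24 + (-2 + 1/(-3)) = -24 + (-2 - 1/3) = -24 - 7/3 = -79/3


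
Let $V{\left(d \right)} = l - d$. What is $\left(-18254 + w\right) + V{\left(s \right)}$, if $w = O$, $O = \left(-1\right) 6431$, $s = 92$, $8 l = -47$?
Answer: $- \frac{198263}{8} \approx -24783.0$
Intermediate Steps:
$l = - \frac{47}{8}$ ($l = \frac{1}{8} \left(-47\right) = - \frac{47}{8} \approx -5.875$)
$V{\left(d \right)} = - \frac{47}{8} - d$
$O = -6431$
$w = -6431$
$\left(-18254 + w\right) + V{\left(s \right)} = \left(-18254 - 6431\right) - \frac{783}{8} = -24685 - \frac{783}{8} = - \frac{198263}{8}$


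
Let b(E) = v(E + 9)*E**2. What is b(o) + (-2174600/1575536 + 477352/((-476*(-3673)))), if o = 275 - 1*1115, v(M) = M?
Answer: -50473780002973043779/86080787954 ≈ -5.8635e+8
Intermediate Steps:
o = -840 (o = 275 - 1115 = -840)
b(E) = E**2*(9 + E) (b(E) = (E + 9)*E**2 = (9 + E)*E**2 = E**2*(9 + E))
b(o) + (-2174600/1575536 + 477352/((-476*(-3673)))) = (-840)**2*(9 - 840) + (-2174600/1575536 + 477352/((-476*(-3673)))) = 705600*(-831) + (-2174600*1/1575536 + 477352/1748348) = -586353600 + (-271825/196942 + 477352*(1/1748348)) = -586353600 + (-271825/196942 + 119338/437087) = -586353600 - 95308509379/86080787954 = -50473780002973043779/86080787954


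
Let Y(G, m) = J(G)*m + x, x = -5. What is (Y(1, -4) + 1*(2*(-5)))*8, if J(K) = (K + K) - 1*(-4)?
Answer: -312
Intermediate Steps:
J(K) = 4 + 2*K (J(K) = 2*K + 4 = 4 + 2*K)
Y(G, m) = -5 + m*(4 + 2*G) (Y(G, m) = (4 + 2*G)*m - 5 = m*(4 + 2*G) - 5 = -5 + m*(4 + 2*G))
(Y(1, -4) + 1*(2*(-5)))*8 = ((-5 + 2*(-4)*(2 + 1)) + 1*(2*(-5)))*8 = ((-5 + 2*(-4)*3) + 1*(-10))*8 = ((-5 - 24) - 10)*8 = (-29 - 10)*8 = -39*8 = -312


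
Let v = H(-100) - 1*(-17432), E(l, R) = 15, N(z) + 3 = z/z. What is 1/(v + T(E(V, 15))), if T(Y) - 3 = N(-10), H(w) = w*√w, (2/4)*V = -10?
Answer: 17433/304909489 + 1000*I/304909489 ≈ 5.7174e-5 + 3.2797e-6*I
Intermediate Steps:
V = -20 (V = 2*(-10) = -20)
H(w) = w^(3/2)
N(z) = -2 (N(z) = -3 + z/z = -3 + 1 = -2)
T(Y) = 1 (T(Y) = 3 - 2 = 1)
v = 17432 - 1000*I (v = (-100)^(3/2) - 1*(-17432) = -1000*I + 17432 = 17432 - 1000*I ≈ 17432.0 - 1000.0*I)
1/(v + T(E(V, 15))) = 1/((17432 - 1000*I) + 1) = 1/(17433 - 1000*I) = (17433 + 1000*I)/304909489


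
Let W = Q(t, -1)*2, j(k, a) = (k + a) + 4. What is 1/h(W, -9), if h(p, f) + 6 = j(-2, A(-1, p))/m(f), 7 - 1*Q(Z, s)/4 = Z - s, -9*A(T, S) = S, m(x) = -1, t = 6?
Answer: -⅛ ≈ -0.12500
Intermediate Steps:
A(T, S) = -S/9
Q(Z, s) = 28 - 4*Z + 4*s (Q(Z, s) = 28 - 4*(Z - s) = 28 + (-4*Z + 4*s) = 28 - 4*Z + 4*s)
j(k, a) = 4 + a + k (j(k, a) = (a + k) + 4 = 4 + a + k)
W = 0 (W = (28 - 4*6 + 4*(-1))*2 = (28 - 24 - 4)*2 = 0*2 = 0)
h(p, f) = -8 + p/9 (h(p, f) = -6 + (4 - p/9 - 2)/(-1) = -6 + (2 - p/9)*(-1) = -6 + (-2 + p/9) = -8 + p/9)
1/h(W, -9) = 1/(-8 + (⅑)*0) = 1/(-8 + 0) = 1/(-8) = -⅛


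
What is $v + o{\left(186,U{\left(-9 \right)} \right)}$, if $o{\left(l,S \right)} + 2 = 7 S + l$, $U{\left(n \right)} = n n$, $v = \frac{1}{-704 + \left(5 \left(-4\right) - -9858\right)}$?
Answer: $\frac{6859635}{9134} \approx 751.0$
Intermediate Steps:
$v = \frac{1}{9134}$ ($v = \frac{1}{-704 + \left(-20 + 9858\right)} = \frac{1}{-704 + 9838} = \frac{1}{9134} \approx 0.00010948$)
$U{\left(n \right)} = n^{2}$
$o{\left(l,S \right)} = -2 + l + 7 S$ ($o{\left(l,S \right)} = -2 + \left(7 S + l\right) = -2 + \left(l + 7 S\right) = -2 + l + 7 S$)
$v + o{\left(186,U{\left(-9 \right)} \right)} = \frac{1}{9134} + \left(-2 + 186 + 7 \left(-9\right)^{2}\right) = \frac{1}{9134} + \left(-2 + 186 + 7 \cdot 81\right) = \frac{1}{9134} + \left(-2 + 186 + 567\right) = \frac{1}{9134} + 751 = \frac{6859635}{9134}$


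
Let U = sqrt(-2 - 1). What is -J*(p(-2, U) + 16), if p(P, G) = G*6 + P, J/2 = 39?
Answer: -1092 - 468*I*sqrt(3) ≈ -1092.0 - 810.6*I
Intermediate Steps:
J = 78 (J = 2*39 = 78)
U = I*sqrt(3) (U = sqrt(-3) = I*sqrt(3) ≈ 1.732*I)
p(P, G) = P + 6*G (p(P, G) = 6*G + P = P + 6*G)
-J*(p(-2, U) + 16) = -78*((-2 + 6*(I*sqrt(3))) + 16) = -78*((-2 + 6*I*sqrt(3)) + 16) = -78*(14 + 6*I*sqrt(3)) = -(1092 + 468*I*sqrt(3)) = -1092 - 468*I*sqrt(3)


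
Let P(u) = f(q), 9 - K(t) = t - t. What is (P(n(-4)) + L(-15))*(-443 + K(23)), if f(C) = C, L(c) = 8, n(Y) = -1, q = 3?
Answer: -4774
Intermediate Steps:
K(t) = 9 (K(t) = 9 - (t - t) = 9 - 1*0 = 9 + 0 = 9)
P(u) = 3
(P(n(-4)) + L(-15))*(-443 + K(23)) = (3 + 8)*(-443 + 9) = 11*(-434) = -4774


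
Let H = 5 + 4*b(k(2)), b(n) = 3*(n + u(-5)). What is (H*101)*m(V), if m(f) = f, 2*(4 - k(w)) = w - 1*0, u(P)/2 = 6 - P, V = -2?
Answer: -61610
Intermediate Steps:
u(P) = 12 - 2*P (u(P) = 2*(6 - P) = 12 - 2*P)
k(w) = 4 - w/2 (k(w) = 4 - (w - 1*0)/2 = 4 - (w + 0)/2 = 4 - w/2)
b(n) = 66 + 3*n (b(n) = 3*(n + (12 - 2*(-5))) = 3*(n + (12 + 10)) = 3*(n + 22) = 3*(22 + n) = 66 + 3*n)
H = 305 (H = 5 + 4*(66 + 3*(4 - 1/2*2)) = 5 + 4*(66 + 3*(4 - 1)) = 5 + 4*(66 + 3*3) = 5 + 4*(66 + 9) = 5 + 4*75 = 5 + 300 = 305)
(H*101)*m(V) = (305*101)*(-2) = 30805*(-2) = -61610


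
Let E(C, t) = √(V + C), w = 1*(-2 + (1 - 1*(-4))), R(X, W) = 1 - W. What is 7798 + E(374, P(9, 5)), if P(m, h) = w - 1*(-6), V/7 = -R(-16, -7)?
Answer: 7798 + √318 ≈ 7815.8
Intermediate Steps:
V = -56 (V = 7*(-(1 - 1*(-7))) = 7*(-(1 + 7)) = 7*(-1*8) = 7*(-8) = -56)
w = 3 (w = 1*(-2 + (1 + 4)) = 1*(-2 + 5) = 1*3 = 3)
P(m, h) = 9 (P(m, h) = 3 - 1*(-6) = 3 + 6 = 9)
E(C, t) = √(-56 + C)
7798 + E(374, P(9, 5)) = 7798 + √(-56 + 374) = 7798 + √318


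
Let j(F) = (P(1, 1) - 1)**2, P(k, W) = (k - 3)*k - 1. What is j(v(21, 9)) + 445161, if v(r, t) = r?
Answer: 445177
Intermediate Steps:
P(k, W) = -1 + k*(-3 + k) (P(k, W) = (-3 + k)*k - 1 = k*(-3 + k) - 1 = -1 + k*(-3 + k))
j(F) = 16 (j(F) = ((-1 + 1**2 - 3*1) - 1)**2 = ((-1 + 1 - 3) - 1)**2 = (-3 - 1)**2 = (-4)**2 = 16)
j(v(21, 9)) + 445161 = 16 + 445161 = 445177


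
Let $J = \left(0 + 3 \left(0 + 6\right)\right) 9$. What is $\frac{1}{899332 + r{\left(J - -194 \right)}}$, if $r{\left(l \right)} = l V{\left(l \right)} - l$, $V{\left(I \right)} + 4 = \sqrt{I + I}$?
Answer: $\frac{56097}{50344334792} - \frac{89 \sqrt{178}}{100688669584} \approx 1.1025 \cdot 10^{-6}$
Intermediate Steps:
$V{\left(I \right)} = -4 + \sqrt{2} \sqrt{I}$ ($V{\left(I \right)} = -4 + \sqrt{I + I} = -4 + \sqrt{2 I} = -4 + \sqrt{2} \sqrt{I}$)
$J = 162$ ($J = \left(0 + 3 \cdot 6\right) 9 = \left(0 + 18\right) 9 = 18 \cdot 9 = 162$)
$r{\left(l \right)} = - l + l \left(-4 + \sqrt{2} \sqrt{l}\right)$ ($r{\left(l \right)} = l \left(-4 + \sqrt{2} \sqrt{l}\right) - l = - l + l \left(-4 + \sqrt{2} \sqrt{l}\right)$)
$\frac{1}{899332 + r{\left(J - -194 \right)}} = \frac{1}{899332 + \left(162 - -194\right) \left(-5 + \sqrt{2} \sqrt{162 - -194}\right)} = \frac{1}{899332 + \left(162 + 194\right) \left(-5 + \sqrt{2} \sqrt{162 + 194}\right)} = \frac{1}{899332 + 356 \left(-5 + \sqrt{2} \sqrt{356}\right)} = \frac{1}{899332 + 356 \left(-5 + \sqrt{2} \cdot 2 \sqrt{89}\right)} = \frac{1}{899332 + 356 \left(-5 + 2 \sqrt{178}\right)} = \frac{1}{899332 - \left(1780 - 712 \sqrt{178}\right)} = \frac{1}{897552 + 712 \sqrt{178}}$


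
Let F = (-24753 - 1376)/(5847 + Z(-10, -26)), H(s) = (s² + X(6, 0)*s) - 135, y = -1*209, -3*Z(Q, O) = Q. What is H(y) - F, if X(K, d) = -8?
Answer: 793699505/17551 ≈ 45222.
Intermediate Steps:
Z(Q, O) = -Q/3
y = -209
H(s) = -135 + s² - 8*s (H(s) = (s² - 8*s) - 135 = -135 + s² - 8*s)
F = -78387/17551 (F = (-24753 - 1376)/(5847 - ⅓*(-10)) = -26129/(5847 + 10/3) = -26129/17551/3 = -26129*3/17551 = -78387/17551 ≈ -4.4662)
H(y) - F = (-135 + (-209)² - 8*(-209)) - 1*(-78387/17551) = (-135 + 43681 + 1672) + 78387/17551 = 45218 + 78387/17551 = 793699505/17551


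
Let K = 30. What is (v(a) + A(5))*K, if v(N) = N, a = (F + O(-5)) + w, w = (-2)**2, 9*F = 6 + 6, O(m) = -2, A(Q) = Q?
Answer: 250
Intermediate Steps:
F = 4/3 (F = (6 + 6)/9 = (1/9)*12 = 4/3 ≈ 1.3333)
w = 4
a = 10/3 (a = (4/3 - 2) + 4 = -2/3 + 4 = 10/3 ≈ 3.3333)
(v(a) + A(5))*K = (10/3 + 5)*30 = (25/3)*30 = 250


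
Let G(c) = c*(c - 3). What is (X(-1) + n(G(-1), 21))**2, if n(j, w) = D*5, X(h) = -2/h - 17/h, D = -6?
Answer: 121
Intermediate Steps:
X(h) = -19/h
G(c) = c*(-3 + c)
n(j, w) = -30 (n(j, w) = -6*5 = -30)
(X(-1) + n(G(-1), 21))**2 = (-19/(-1) - 30)**2 = (-19*(-1) - 30)**2 = (19 - 30)**2 = (-11)**2 = 121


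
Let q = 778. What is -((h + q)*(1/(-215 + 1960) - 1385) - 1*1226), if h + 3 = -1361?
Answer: -1414119494/1745 ≈ -8.1038e+5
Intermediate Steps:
h = -1364 (h = -3 - 1361 = -1364)
-((h + q)*(1/(-215 + 1960) - 1385) - 1*1226) = -((-1364 + 778)*(1/(-215 + 1960) - 1385) - 1*1226) = -(-586*(1/1745 - 1385) - 1226) = -(-586*(-2416824/1745) - 1226) = -(1416258864/1745 - 1226) = -1*1414119494/1745 = -1414119494/1745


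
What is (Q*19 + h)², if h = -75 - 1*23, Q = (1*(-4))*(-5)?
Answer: 79524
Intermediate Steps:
Q = 20 (Q = -4*(-5) = 20)
h = -98 (h = -75 - 23 = -98)
(Q*19 + h)² = (20*19 - 98)² = (380 - 98)² = 282² = 79524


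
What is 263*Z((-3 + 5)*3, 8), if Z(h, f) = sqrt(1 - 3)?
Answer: 263*I*sqrt(2) ≈ 371.94*I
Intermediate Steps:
Z(h, f) = I*sqrt(2) (Z(h, f) = sqrt(-2) = I*sqrt(2))
263*Z((-3 + 5)*3, 8) = 263*(I*sqrt(2)) = 263*I*sqrt(2)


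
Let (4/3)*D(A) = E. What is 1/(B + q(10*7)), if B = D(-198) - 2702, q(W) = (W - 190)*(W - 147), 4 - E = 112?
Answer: 1/6457 ≈ 0.00015487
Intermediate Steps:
E = -108 (E = 4 - 1*112 = 4 - 112 = -108)
D(A) = -81 (D(A) = (¾)*(-108) = -81)
q(W) = (-190 + W)*(-147 + W)
B = -2783 (B = -81 - 2702 = -2783)
1/(B + q(10*7)) = 1/(-2783 + (27930 + (10*7)² - 3370*7)) = 1/(-2783 + (27930 + 70² - 337*70)) = 1/(-2783 + (27930 + 4900 - 23590)) = 1/(-2783 + 9240) = 1/6457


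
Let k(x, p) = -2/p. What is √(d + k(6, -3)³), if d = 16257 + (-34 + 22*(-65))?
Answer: √1198257/9 ≈ 121.63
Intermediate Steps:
d = 14793 (d = 16257 + (-34 - 1430) = 16257 - 1464 = 14793)
√(d + k(6, -3)³) = √(14793 + (-2/(-3))³) = √(14793 + (-2*(-⅓))³) = √(14793 + (⅔)³) = √(14793 + 8/27) = √(399419/27) = √1198257/9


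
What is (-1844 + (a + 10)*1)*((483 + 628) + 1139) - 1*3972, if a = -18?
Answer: -4170972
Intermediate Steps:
(-1844 + (a + 10)*1)*((483 + 628) + 1139) - 1*3972 = (-1844 + (-18 + 10)*1)*((483 + 628) + 1139) - 1*3972 = (-1844 - 8*1)*(1111 + 1139) - 3972 = (-1844 - 8)*2250 - 3972 = -1852*2250 - 3972 = -4167000 - 3972 = -4170972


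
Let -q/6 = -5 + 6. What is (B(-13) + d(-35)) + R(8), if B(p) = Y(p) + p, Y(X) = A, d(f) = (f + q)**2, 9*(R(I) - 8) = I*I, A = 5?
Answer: 15193/9 ≈ 1688.1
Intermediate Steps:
R(I) = 8 + I**2/9 (R(I) = 8 + (I*I)/9 = 8 + I**2/9)
q = -6 (q = -6*(-5 + 6) = -6*1 = -6)
d(f) = (-6 + f)**2 (d(f) = (f - 6)**2 = (-6 + f)**2)
Y(X) = 5
B(p) = 5 + p
(B(-13) + d(-35)) + R(8) = ((5 - 13) + (-6 - 35)**2) + (8 + (1/9)*8**2) = (-8 + (-41)**2) + (8 + (1/9)*64) = (-8 + 1681) + (8 + 64/9) = 1673 + 136/9 = 15193/9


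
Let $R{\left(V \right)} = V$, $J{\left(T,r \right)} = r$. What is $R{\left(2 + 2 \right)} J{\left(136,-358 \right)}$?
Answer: $-1432$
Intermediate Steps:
$R{\left(2 + 2 \right)} J{\left(136,-358 \right)} = \left(2 + 2\right) \left(-358\right) = 4 \left(-358\right) = -1432$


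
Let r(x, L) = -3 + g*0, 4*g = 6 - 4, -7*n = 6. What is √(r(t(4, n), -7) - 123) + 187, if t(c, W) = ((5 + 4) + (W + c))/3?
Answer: 187 + 3*I*√14 ≈ 187.0 + 11.225*I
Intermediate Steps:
n = -6/7 (n = -⅐*6 = -6/7 ≈ -0.85714)
g = ½ (g = (6 - 4)/4 = (¼)*2 = ½ ≈ 0.50000)
t(c, W) = 3 + W/3 + c/3 (t(c, W) = (9 + (W + c))*(⅓) = (9 + W + c)*(⅓) = 3 + W/3 + c/3)
r(x, L) = -3 (r(x, L) = -3 + (½)*0 = -3 + 0 = -3)
√(r(t(4, n), -7) - 123) + 187 = √(-3 - 123) + 187 = √(-126) + 187 = 3*I*√14 + 187 = 187 + 3*I*√14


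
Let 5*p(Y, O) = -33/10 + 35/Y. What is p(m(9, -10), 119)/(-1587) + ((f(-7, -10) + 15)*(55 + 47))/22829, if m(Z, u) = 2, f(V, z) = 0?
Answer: 59081891/905740575 ≈ 0.065230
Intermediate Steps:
p(Y, O) = -33/50 + 7/Y (p(Y, O) = (-33/10 + 35/Y)/5 = -33/50 + 7/Y)
p(m(9, -10), 119)/(-1587) + ((f(-7, -10) + 15)*(55 + 47))/22829 = (-33/50 + 7/2)/(-1587) + ((0 + 15)*(55 + 47))/22829 = (-33/50 + 7*(½))*(-1/1587) + (15*102)*(1/22829) = (-33/50 + 7/2)*(-1/1587) + 1530*(1/22829) = (71/25)*(-1/1587) + 1530/22829 = -71/39675 + 1530/22829 = 59081891/905740575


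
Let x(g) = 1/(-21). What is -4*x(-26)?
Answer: 4/21 ≈ 0.19048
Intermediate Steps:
x(g) = -1/21
-4*x(-26) = -4*(-1/21) = 4/21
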